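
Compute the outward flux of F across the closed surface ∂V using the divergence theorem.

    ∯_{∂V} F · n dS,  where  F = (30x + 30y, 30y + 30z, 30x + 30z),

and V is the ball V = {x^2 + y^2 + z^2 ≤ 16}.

By the divergence theorem,

    ∯_{∂V} F · n dS = ∭_V (∇ · F) dV.

Compute the divergence:
    ∇ · F = ∂F_x/∂x + ∂F_y/∂y + ∂F_z/∂z = 30 + 30 + 30 = 90.

In spherical coordinates, x = ρ sin(φ) cos(θ), y = ρ sin(φ) sin(θ), z = ρ cos(φ), dV = ρ^2 sin(φ) dρ dφ dθ, with 0 ≤ ρ ≤ 4, 0 ≤ φ ≤ π, 0 ≤ θ ≤ 2π.

The integrand, after substitution and multiplying by the volume element, becomes (90) · ρ^2 sin(φ), so

    ∭_V (∇·F) dV = ∫_0^{2π} ∫_0^{π} ∫_0^{4} (90) · ρ^2 sin(φ) dρ dφ dθ.

Inner (ρ from 0 to 4): 1920sin(φ).
Middle (φ from 0 to π): 3840.
Outer (θ from 0 to 2π): 7680π.

Therefore ∯_{∂V} F · n dS = 7680π.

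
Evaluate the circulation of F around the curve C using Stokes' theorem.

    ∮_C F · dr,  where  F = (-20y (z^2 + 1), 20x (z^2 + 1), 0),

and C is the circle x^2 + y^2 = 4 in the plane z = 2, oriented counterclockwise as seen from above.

Let S be the flat disk x^2 + y^2 ≤ 4 in the plane z = 2, with upward unit normal n̂ = ẑ. By Stokes' theorem,

    ∮_C F · dr = ∬_S (∇ × F) · n̂ dS = ∬_D (curl F)_z dA,

where D is the disk x^2 + y^2 ≤ 4.

Compute the curl of F = (-20y (z^2 + 1), 20x (z^2 + 1), 0):
    (∇ × F)_x = ∂F_z/∂y - ∂F_y/∂z = -40x z,
    (∇ × F)_y = ∂F_x/∂z - ∂F_z/∂x = -40y z,
    (∇ × F)_z = ∂F_y/∂x - ∂F_x/∂y = 40z^2 + 40.

On z = 2, (curl F)_z = 200.

Convert to polar (x = r cos θ, y = r sin θ, dA = r dr dθ); the integrand becomes 200, so

    ∬_D (curl F)_z dA = ∫_0^{2π} ∫_0^{2} (200) · r dr dθ.

Inner (r from 0 to 2): 400.
Outer (θ from 0 to 2π): 800π.

Therefore ∮_C F · dr = 800π.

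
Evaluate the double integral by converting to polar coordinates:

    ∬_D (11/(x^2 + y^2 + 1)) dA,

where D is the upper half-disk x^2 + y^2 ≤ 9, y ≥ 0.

The region D is 0 ≤ r ≤ 3, 0 ≤ θ ≤ π in polar coordinates, where x = r cos(θ), y = r sin(θ), and dA = r dr dθ.

Under the substitution, the integrand becomes 11/(r^2 + 1), so

    ∬_D (11/(x^2 + y^2 + 1)) dA = ∫_{0}^{π} ∫_{0}^{3} (11/(r^2 + 1)) · r dr dθ.

Inner integral (in r): ∫_{0}^{3} (11/(r^2 + 1)) · r dr = 11log(10)/2.

Outer integral (in θ): ∫_{0}^{π} (11log(10)/2) dθ = 11π log(10)/2.

Therefore ∬_D (11/(x^2 + y^2 + 1)) dA = 11π log(10)/2.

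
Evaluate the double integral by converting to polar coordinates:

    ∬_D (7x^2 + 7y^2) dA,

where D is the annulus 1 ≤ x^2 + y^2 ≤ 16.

The region D is 1 ≤ r ≤ 4, 0 ≤ θ ≤ 2π in polar coordinates, where x = r cos(θ), y = r sin(θ), and dA = r dr dθ.

Under the substitution, the integrand becomes 7r^2, so

    ∬_D (7x^2 + 7y^2) dA = ∫_{0}^{2π} ∫_{1}^{4} (7r^2) · r dr dθ.

Inner integral (in r): ∫_{1}^{4} (7r^2) · r dr = 1785/4.

Outer integral (in θ): ∫_{0}^{2π} (1785/4) dθ = 1785π/2.

Therefore ∬_D (7x^2 + 7y^2) dA = 1785π/2.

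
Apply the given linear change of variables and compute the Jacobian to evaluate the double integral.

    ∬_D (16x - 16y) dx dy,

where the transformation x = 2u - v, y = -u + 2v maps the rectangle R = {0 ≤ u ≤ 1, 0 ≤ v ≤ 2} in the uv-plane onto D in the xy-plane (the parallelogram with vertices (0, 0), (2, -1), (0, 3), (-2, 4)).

Compute the Jacobian determinant of (x, y) with respect to (u, v):

    ∂(x,y)/∂(u,v) = | 2  -1 | = (2)(2) - (-1)(-1) = 3.
                   | -1  2 |

Its absolute value is |J| = 3 (the area scaling factor).

Substituting x = 2u - v, y = -u + 2v into the integrand,

    16x - 16y → 48u - 48v,

so the integral becomes

    ∬_R (48u - 48v) · |J| du dv = ∫_0^1 ∫_0^2 (144u - 144v) dv du.

Inner (v): 288u - 288.
Outer (u): -144.

Therefore ∬_D (16x - 16y) dx dy = -144.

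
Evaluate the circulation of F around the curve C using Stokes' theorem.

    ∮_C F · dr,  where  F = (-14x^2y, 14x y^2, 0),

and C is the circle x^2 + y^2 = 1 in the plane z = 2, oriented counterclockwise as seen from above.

Let S be the flat disk x^2 + y^2 ≤ 1 in the plane z = 2, with upward unit normal n̂ = ẑ. By Stokes' theorem,

    ∮_C F · dr = ∬_S (∇ × F) · n̂ dS = ∬_D (curl F)_z dA,

where D is the disk x^2 + y^2 ≤ 1.

Compute the curl of F = (-14x^2y, 14x y^2, 0):
    (∇ × F)_x = ∂F_z/∂y - ∂F_y/∂z = 0,
    (∇ × F)_y = ∂F_x/∂z - ∂F_z/∂x = 0,
    (∇ × F)_z = ∂F_y/∂x - ∂F_x/∂y = 14x^2 + 14y^2.

On z = 2, (curl F)_z = 14x^2 + 14y^2.

Convert to polar (x = r cos θ, y = r sin θ, dA = r dr dθ); the integrand becomes 14r^2, so

    ∬_D (curl F)_z dA = ∫_0^{2π} ∫_0^{1} (14r^2) · r dr dθ.

Inner (r from 0 to 1): 7/2.
Outer (θ from 0 to 2π): 7π.

Therefore ∮_C F · dr = 7π.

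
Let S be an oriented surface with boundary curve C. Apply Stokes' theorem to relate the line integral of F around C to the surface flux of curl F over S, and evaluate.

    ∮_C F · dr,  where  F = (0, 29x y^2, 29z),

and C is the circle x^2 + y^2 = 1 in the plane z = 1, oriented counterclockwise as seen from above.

Let S be the flat disk x^2 + y^2 ≤ 1 in the plane z = 1, with upward unit normal n̂ = ẑ. By Stokes' theorem,

    ∮_C F · dr = ∬_S (∇ × F) · n̂ dS = ∬_D (curl F)_z dA,

where D is the disk x^2 + y^2 ≤ 1.

Compute the curl of F = (0, 29x y^2, 29z):
    (∇ × F)_x = ∂F_z/∂y - ∂F_y/∂z = 0,
    (∇ × F)_y = ∂F_x/∂z - ∂F_z/∂x = 0,
    (∇ × F)_z = ∂F_y/∂x - ∂F_x/∂y = 29y^2.

On z = 1, (curl F)_z = 29y^2.

Convert to polar (x = r cos θ, y = r sin θ, dA = r dr dθ); the integrand becomes 29r^2sin(θ)^2, so

    ∬_D (curl F)_z dA = ∫_0^{2π} ∫_0^{1} (29r^2sin(θ)^2) · r dr dθ.

Inner (r from 0 to 1): 29sin(θ)^2/4.
Outer (θ from 0 to 2π): 29π/4.

Therefore ∮_C F · dr = 29π/4.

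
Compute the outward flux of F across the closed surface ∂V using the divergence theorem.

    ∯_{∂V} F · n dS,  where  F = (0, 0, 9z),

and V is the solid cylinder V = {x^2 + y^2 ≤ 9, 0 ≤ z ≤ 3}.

By the divergence theorem,

    ∯_{∂V} F · n dS = ∭_V (∇ · F) dV.

Compute the divergence:
    ∇ · F = ∂F_x/∂x + ∂F_y/∂y + ∂F_z/∂z = 0 + 0 + 9 = 9.

In cylindrical coordinates, x = r cos(θ), y = r sin(θ), z = z, dV = r dr dθ dz, with 0 ≤ r ≤ 3, 0 ≤ θ ≤ 2π, 0 ≤ z ≤ 3.

The integrand, after substitution and multiplying by the volume element, becomes (9) · r, so

    ∭_V (∇·F) dV = ∫_0^{2π} ∫_0^{3} ∫_0^{3} (9) · r dz dr dθ.

Inner (z from 0 to 3): 27r.
Middle (r from 0 to 3): 243/2.
Outer (θ from 0 to 2π): 243π.

Therefore ∯_{∂V} F · n dS = 243π.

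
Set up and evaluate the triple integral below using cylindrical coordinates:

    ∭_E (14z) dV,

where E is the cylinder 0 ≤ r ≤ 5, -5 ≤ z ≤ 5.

In cylindrical coordinates, x = r cos(θ), y = r sin(θ), z = z, and dV = r dr dθ dz.

The integrand becomes 14z, so

    ∭_E (14z) dV = ∫_{0}^{2π} ∫_{0}^{5} ∫_{-5}^{5} (14z) · r dz dr dθ.

Inner (z): 0.
Middle (r from 0 to 5): 0.
Outer (θ): 0.

Therefore the triple integral equals 0.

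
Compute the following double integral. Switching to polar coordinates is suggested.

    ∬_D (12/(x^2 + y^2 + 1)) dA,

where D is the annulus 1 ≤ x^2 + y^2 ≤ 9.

The region D is 1 ≤ r ≤ 3, 0 ≤ θ ≤ 2π in polar coordinates, where x = r cos(θ), y = r sin(θ), and dA = r dr dθ.

Under the substitution, the integrand becomes 12/(r^2 + 1), so

    ∬_D (12/(x^2 + y^2 + 1)) dA = ∫_{0}^{2π} ∫_{1}^{3} (12/(r^2 + 1)) · r dr dθ.

Inner integral (in r): ∫_{1}^{3} (12/(r^2 + 1)) · r dr = log(15625).

Outer integral (in θ): ∫_{0}^{2π} (log(15625)) dθ = 12π log(5).

Therefore ∬_D (12/(x^2 + y^2 + 1)) dA = 12π log(5).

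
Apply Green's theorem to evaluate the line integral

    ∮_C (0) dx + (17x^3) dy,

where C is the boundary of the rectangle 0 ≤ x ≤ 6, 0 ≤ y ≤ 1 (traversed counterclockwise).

Green's theorem converts the closed line integral into a double integral over the enclosed region D:

    ∮_C P dx + Q dy = ∬_D (∂Q/∂x - ∂P/∂y) dA.

Here P = 0, Q = 17x^3, so

    ∂Q/∂x = 51x^2,    ∂P/∂y = 0,
    ∂Q/∂x - ∂P/∂y = 51x^2.

D is the region 0 ≤ x ≤ 6, 0 ≤ y ≤ 1. Evaluating the double integral:

    ∬_D (51x^2) dA = ∫_0^{6} ∫_0^{1} (51x^2) dy dx.

Inner (y from 0 to 1): 51x^2.
Outer (x from 0 to 6): 3672.

Therefore ∮_C P dx + Q dy = 3672.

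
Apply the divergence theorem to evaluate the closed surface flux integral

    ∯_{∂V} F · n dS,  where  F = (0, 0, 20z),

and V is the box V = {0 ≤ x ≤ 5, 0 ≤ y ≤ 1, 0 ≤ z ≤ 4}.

By the divergence theorem,

    ∯_{∂V} F · n dS = ∭_V (∇ · F) dV.

Compute the divergence:
    ∇ · F = ∂F_x/∂x + ∂F_y/∂y + ∂F_z/∂z = 0 + 0 + 20 = 20.

V is a rectangular box, so dV = dx dy dz with 0 ≤ x ≤ 5, 0 ≤ y ≤ 1, 0 ≤ z ≤ 4.

Integrate (20) over V as an iterated integral:

    ∭_V (∇·F) dV = ∫_0^{5} ∫_0^{1} ∫_0^{4} (20) dz dy dx.

Inner (z from 0 to 4): 80.
Middle (y from 0 to 1): 80.
Outer (x from 0 to 5): 400.

Therefore ∯_{∂V} F · n dS = 400.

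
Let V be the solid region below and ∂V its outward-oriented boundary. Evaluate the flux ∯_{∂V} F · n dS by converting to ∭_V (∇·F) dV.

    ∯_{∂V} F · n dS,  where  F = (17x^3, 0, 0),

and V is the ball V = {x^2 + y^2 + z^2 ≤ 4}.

By the divergence theorem,

    ∯_{∂V} F · n dS = ∭_V (∇ · F) dV.

Compute the divergence:
    ∇ · F = ∂F_x/∂x + ∂F_y/∂y + ∂F_z/∂z = 51x^2 + 0 + 0 = 51x^2.

In spherical coordinates, x = ρ sin(φ) cos(θ), y = ρ sin(φ) sin(θ), z = ρ cos(φ), dV = ρ^2 sin(φ) dρ dφ dθ, with 0 ≤ ρ ≤ 2, 0 ≤ φ ≤ π, 0 ≤ θ ≤ 2π.

The integrand, after substitution and multiplying by the volume element, becomes (51ρ^2sin(φ)^2cos(θ)^2) · ρ^2 sin(φ), so

    ∭_V (∇·F) dV = ∫_0^{2π} ∫_0^{π} ∫_0^{2} (51ρ^2sin(φ)^2cos(θ)^2) · ρ^2 sin(φ) dρ dφ dθ.

Inner (ρ from 0 to 2): 1632sin(φ)^3cos(θ)^2/5.
Middle (φ from 0 to π): 2176cos(θ)^2/5.
Outer (θ from 0 to 2π): 2176π/5.

Therefore ∯_{∂V} F · n dS = 2176π/5.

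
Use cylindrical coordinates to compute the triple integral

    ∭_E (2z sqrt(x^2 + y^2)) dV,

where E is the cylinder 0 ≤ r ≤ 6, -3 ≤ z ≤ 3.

In cylindrical coordinates, x = r cos(θ), y = r sin(θ), z = z, and dV = r dr dθ dz.

The integrand becomes 2r z, so

    ∭_E (2z sqrt(x^2 + y^2)) dV = ∫_{0}^{2π} ∫_{0}^{6} ∫_{-3}^{3} (2r z) · r dz dr dθ.

Inner (z): 0.
Middle (r from 0 to 6): 0.
Outer (θ): 0.

Therefore the triple integral equals 0.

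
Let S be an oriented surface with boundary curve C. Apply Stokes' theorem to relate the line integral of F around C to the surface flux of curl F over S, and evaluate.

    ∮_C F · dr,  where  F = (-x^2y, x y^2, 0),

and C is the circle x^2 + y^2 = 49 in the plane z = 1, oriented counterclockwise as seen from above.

Let S be the flat disk x^2 + y^2 ≤ 49 in the plane z = 1, with upward unit normal n̂ = ẑ. By Stokes' theorem,

    ∮_C F · dr = ∬_S (∇ × F) · n̂ dS = ∬_D (curl F)_z dA,

where D is the disk x^2 + y^2 ≤ 49.

Compute the curl of F = (-x^2y, x y^2, 0):
    (∇ × F)_x = ∂F_z/∂y - ∂F_y/∂z = 0,
    (∇ × F)_y = ∂F_x/∂z - ∂F_z/∂x = 0,
    (∇ × F)_z = ∂F_y/∂x - ∂F_x/∂y = x^2 + y^2.

On z = 1, (curl F)_z = x^2 + y^2.

Convert to polar (x = r cos θ, y = r sin θ, dA = r dr dθ); the integrand becomes r^2, so

    ∬_D (curl F)_z dA = ∫_0^{2π} ∫_0^{7} (r^2) · r dr dθ.

Inner (r from 0 to 7): 2401/4.
Outer (θ from 0 to 2π): 2401π/2.

Therefore ∮_C F · dr = 2401π/2.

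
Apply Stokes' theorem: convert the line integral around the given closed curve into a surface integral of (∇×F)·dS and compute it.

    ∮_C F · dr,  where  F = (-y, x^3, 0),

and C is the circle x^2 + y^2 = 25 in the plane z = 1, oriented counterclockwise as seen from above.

Let S be the flat disk x^2 + y^2 ≤ 25 in the plane z = 1, with upward unit normal n̂ = ẑ. By Stokes' theorem,

    ∮_C F · dr = ∬_S (∇ × F) · n̂ dS = ∬_D (curl F)_z dA,

where D is the disk x^2 + y^2 ≤ 25.

Compute the curl of F = (-y, x^3, 0):
    (∇ × F)_x = ∂F_z/∂y - ∂F_y/∂z = 0,
    (∇ × F)_y = ∂F_x/∂z - ∂F_z/∂x = 0,
    (∇ × F)_z = ∂F_y/∂x - ∂F_x/∂y = 3x^2 + 1.

On z = 1, (curl F)_z = 3x^2 + 1.

Convert to polar (x = r cos θ, y = r sin θ, dA = r dr dθ); the integrand becomes 3r^2cos(θ)^2 + 1, so

    ∬_D (curl F)_z dA = ∫_0^{2π} ∫_0^{5} (3r^2cos(θ)^2 + 1) · r dr dθ.

Inner (r from 0 to 5): 1875cos(θ)^2/4 + 25/2.
Outer (θ from 0 to 2π): 1975π/4.

Therefore ∮_C F · dr = 1975π/4.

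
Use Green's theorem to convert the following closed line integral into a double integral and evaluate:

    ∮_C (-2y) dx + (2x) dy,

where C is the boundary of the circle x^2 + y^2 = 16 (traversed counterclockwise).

Green's theorem converts the closed line integral into a double integral over the enclosed region D:

    ∮_C P dx + Q dy = ∬_D (∂Q/∂x - ∂P/∂y) dA.

Here P = -2y, Q = 2x, so

    ∂Q/∂x = 2,    ∂P/∂y = -2,
    ∂Q/∂x - ∂P/∂y = 4.

D is the region x^2 + y^2 ≤ 16. Evaluating the double integral:

In polar coordinates (x = r cos θ, y = r sin θ, dA = r dr dθ) the integrand becomes 4, so

    ∬_D (4) dA = ∫_0^{2π} ∫_0^{4} (4) · r dr dθ.

Inner (r from 0 to 4): 32.
Outer (θ from 0 to 2π): 64π.

Therefore ∮_C P dx + Q dy = 64π.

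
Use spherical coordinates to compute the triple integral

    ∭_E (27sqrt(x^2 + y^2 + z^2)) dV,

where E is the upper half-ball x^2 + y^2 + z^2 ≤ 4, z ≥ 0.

In spherical coordinates, x = ρ sin(φ) cos(θ), y = ρ sin(φ) sin(θ), z = ρ cos(φ), and dV = ρ^2 sin(φ) dρ dφ dθ.

The integrand becomes 27ρ, so

    ∭_E (27sqrt(x^2 + y^2 + z^2)) dV = ∫_{0}^{2π} ∫_{0}^{π/2} ∫_{0}^{2} (27ρ) · ρ^2 sin(φ) dρ dφ dθ.

Inner (ρ): 108sin(φ).
Middle (φ): 108.
Outer (θ): 216π.

Therefore the triple integral equals 216π.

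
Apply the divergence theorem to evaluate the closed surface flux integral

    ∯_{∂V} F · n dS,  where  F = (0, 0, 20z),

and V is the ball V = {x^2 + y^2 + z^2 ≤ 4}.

By the divergence theorem,

    ∯_{∂V} F · n dS = ∭_V (∇ · F) dV.

Compute the divergence:
    ∇ · F = ∂F_x/∂x + ∂F_y/∂y + ∂F_z/∂z = 0 + 0 + 20 = 20.

In spherical coordinates, x = ρ sin(φ) cos(θ), y = ρ sin(φ) sin(θ), z = ρ cos(φ), dV = ρ^2 sin(φ) dρ dφ dθ, with 0 ≤ ρ ≤ 2, 0 ≤ φ ≤ π, 0 ≤ θ ≤ 2π.

The integrand, after substitution and multiplying by the volume element, becomes (20) · ρ^2 sin(φ), so

    ∭_V (∇·F) dV = ∫_0^{2π} ∫_0^{π} ∫_0^{2} (20) · ρ^2 sin(φ) dρ dφ dθ.

Inner (ρ from 0 to 2): 160sin(φ)/3.
Middle (φ from 0 to π): 320/3.
Outer (θ from 0 to 2π): 640π/3.

Therefore ∯_{∂V} F · n dS = 640π/3.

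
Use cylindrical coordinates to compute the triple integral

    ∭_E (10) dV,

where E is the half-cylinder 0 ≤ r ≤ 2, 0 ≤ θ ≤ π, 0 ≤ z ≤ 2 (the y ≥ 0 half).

In cylindrical coordinates, x = r cos(θ), y = r sin(θ), z = z, and dV = r dr dθ dz.

The integrand becomes 10, so

    ∭_E (10) dV = ∫_{0}^{π} ∫_{0}^{2} ∫_{0}^{2} (10) · r dz dr dθ.

Inner (z): 20r.
Middle (r from 0 to 2): 40.
Outer (θ): 40π.

Therefore the triple integral equals 40π.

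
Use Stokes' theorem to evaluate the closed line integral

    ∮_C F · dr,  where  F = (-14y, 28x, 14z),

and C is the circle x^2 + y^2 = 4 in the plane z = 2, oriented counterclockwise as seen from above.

Let S be the flat disk x^2 + y^2 ≤ 4 in the plane z = 2, with upward unit normal n̂ = ẑ. By Stokes' theorem,

    ∮_C F · dr = ∬_S (∇ × F) · n̂ dS = ∬_D (curl F)_z dA,

where D is the disk x^2 + y^2 ≤ 4.

Compute the curl of F = (-14y, 28x, 14z):
    (∇ × F)_x = ∂F_z/∂y - ∂F_y/∂z = 0,
    (∇ × F)_y = ∂F_x/∂z - ∂F_z/∂x = 0,
    (∇ × F)_z = ∂F_y/∂x - ∂F_x/∂y = 42.

On z = 2, (curl F)_z = 42.

Convert to polar (x = r cos θ, y = r sin θ, dA = r dr dθ); the integrand becomes 42, so

    ∬_D (curl F)_z dA = ∫_0^{2π} ∫_0^{2} (42) · r dr dθ.

Inner (r from 0 to 2): 84.
Outer (θ from 0 to 2π): 168π.

Therefore ∮_C F · dr = 168π.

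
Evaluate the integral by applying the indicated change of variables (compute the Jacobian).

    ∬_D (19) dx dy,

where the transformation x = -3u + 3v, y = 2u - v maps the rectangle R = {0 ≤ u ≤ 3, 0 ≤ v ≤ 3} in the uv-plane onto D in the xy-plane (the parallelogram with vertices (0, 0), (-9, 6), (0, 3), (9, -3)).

Compute the Jacobian determinant of (x, y) with respect to (u, v):

    ∂(x,y)/∂(u,v) = | -3  3 | = (-3)(-1) - (3)(2) = -3.
                   | 2  -1 |

Its absolute value is |J| = 3 (the area scaling factor).

Substituting x = -3u + 3v, y = 2u - v into the integrand,

    19 → 19,

so the integral becomes

    ∬_R (19) · |J| du dv = ∫_0^3 ∫_0^3 (57) dv du.

Inner (v): 171.
Outer (u): 513.

Therefore ∬_D (19) dx dy = 513.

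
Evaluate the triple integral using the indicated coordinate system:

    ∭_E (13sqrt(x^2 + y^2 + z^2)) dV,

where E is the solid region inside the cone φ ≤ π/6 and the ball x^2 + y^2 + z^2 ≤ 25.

In spherical coordinates, x = ρ sin(φ) cos(θ), y = ρ sin(φ) sin(θ), z = ρ cos(φ), and dV = ρ^2 sin(φ) dρ dφ dθ.

The integrand becomes 13ρ, so

    ∭_E (13sqrt(x^2 + y^2 + z^2)) dV = ∫_{0}^{2π} ∫_{0}^{π/6} ∫_{0}^{5} (13ρ) · ρ^2 sin(φ) dρ dφ dθ.

Inner (ρ): 8125sin(φ)/4.
Middle (φ): 8125/4 - 8125sqrt(3)/8.
Outer (θ): 8125π (2 - sqrt(3))/4.

Therefore the triple integral equals 8125π (2 - sqrt(3))/4.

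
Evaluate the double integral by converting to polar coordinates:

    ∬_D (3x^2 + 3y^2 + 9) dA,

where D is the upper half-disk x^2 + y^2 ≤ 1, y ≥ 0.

The region D is 0 ≤ r ≤ 1, 0 ≤ θ ≤ π in polar coordinates, where x = r cos(θ), y = r sin(θ), and dA = r dr dθ.

Under the substitution, the integrand becomes 3r^2 + 9, so

    ∬_D (3x^2 + 3y^2 + 9) dA = ∫_{0}^{π} ∫_{0}^{1} (3r^2 + 9) · r dr dθ.

Inner integral (in r): ∫_{0}^{1} (3r^2 + 9) · r dr = 21/4.

Outer integral (in θ): ∫_{0}^{π} (21/4) dθ = 21π/4.

Therefore ∬_D (3x^2 + 3y^2 + 9) dA = 21π/4.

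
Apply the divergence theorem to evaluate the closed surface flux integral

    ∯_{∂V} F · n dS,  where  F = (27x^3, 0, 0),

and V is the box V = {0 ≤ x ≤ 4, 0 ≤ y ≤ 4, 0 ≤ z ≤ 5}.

By the divergence theorem,

    ∯_{∂V} F · n dS = ∭_V (∇ · F) dV.

Compute the divergence:
    ∇ · F = ∂F_x/∂x + ∂F_y/∂y + ∂F_z/∂z = 81x^2 + 0 + 0 = 81x^2.

V is a rectangular box, so dV = dx dy dz with 0 ≤ x ≤ 4, 0 ≤ y ≤ 4, 0 ≤ z ≤ 5.

Integrate (81x^2) over V as an iterated integral:

    ∭_V (∇·F) dV = ∫_0^{4} ∫_0^{4} ∫_0^{5} (81x^2) dz dy dx.

Inner (z from 0 to 5): 405x^2.
Middle (y from 0 to 4): 1620x^2.
Outer (x from 0 to 4): 34560.

Therefore ∯_{∂V} F · n dS = 34560.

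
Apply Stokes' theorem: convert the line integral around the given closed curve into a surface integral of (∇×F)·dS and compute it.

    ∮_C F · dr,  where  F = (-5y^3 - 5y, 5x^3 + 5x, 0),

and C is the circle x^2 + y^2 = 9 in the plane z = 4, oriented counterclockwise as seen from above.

Let S be the flat disk x^2 + y^2 ≤ 9 in the plane z = 4, with upward unit normal n̂ = ẑ. By Stokes' theorem,

    ∮_C F · dr = ∬_S (∇ × F) · n̂ dS = ∬_D (curl F)_z dA,

where D is the disk x^2 + y^2 ≤ 9.

Compute the curl of F = (-5y^3 - 5y, 5x^3 + 5x, 0):
    (∇ × F)_x = ∂F_z/∂y - ∂F_y/∂z = 0,
    (∇ × F)_y = ∂F_x/∂z - ∂F_z/∂x = 0,
    (∇ × F)_z = ∂F_y/∂x - ∂F_x/∂y = 15x^2 + 15y^2 + 10.

On z = 4, (curl F)_z = 15x^2 + 15y^2 + 10.

Convert to polar (x = r cos θ, y = r sin θ, dA = r dr dθ); the integrand becomes 15r^2 + 10, so

    ∬_D (curl F)_z dA = ∫_0^{2π} ∫_0^{3} (15r^2 + 10) · r dr dθ.

Inner (r from 0 to 3): 1395/4.
Outer (θ from 0 to 2π): 1395π/2.

Therefore ∮_C F · dr = 1395π/2.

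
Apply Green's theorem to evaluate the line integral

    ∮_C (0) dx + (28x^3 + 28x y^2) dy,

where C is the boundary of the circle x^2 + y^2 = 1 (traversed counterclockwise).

Green's theorem converts the closed line integral into a double integral over the enclosed region D:

    ∮_C P dx + Q dy = ∬_D (∂Q/∂x - ∂P/∂y) dA.

Here P = 0, Q = 28x^3 + 28x y^2, so

    ∂Q/∂x = 84x^2 + 28y^2,    ∂P/∂y = 0,
    ∂Q/∂x - ∂P/∂y = 84x^2 + 28y^2.

D is the region x^2 + y^2 ≤ 1. Evaluating the double integral:

In polar coordinates (x = r cos θ, y = r sin θ, dA = r dr dθ) the integrand becomes 28r^2(cos(2θ) + 2), so

    ∬_D (84x^2 + 28y^2) dA = ∫_0^{2π} ∫_0^{1} (28r^2(cos(2θ) + 2)) · r dr dθ.

Inner (r from 0 to 1): 7cos(2θ) + 14.
Outer (θ from 0 to 2π): 28π.

Therefore ∮_C P dx + Q dy = 28π.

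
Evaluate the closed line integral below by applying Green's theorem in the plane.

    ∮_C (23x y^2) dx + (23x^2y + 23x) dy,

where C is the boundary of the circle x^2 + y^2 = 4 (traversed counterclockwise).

Green's theorem converts the closed line integral into a double integral over the enclosed region D:

    ∮_C P dx + Q dy = ∬_D (∂Q/∂x - ∂P/∂y) dA.

Here P = 23x y^2, Q = 23x^2y + 23x, so

    ∂Q/∂x = 46x y + 23,    ∂P/∂y = 46x y,
    ∂Q/∂x - ∂P/∂y = 23.

D is the region x^2 + y^2 ≤ 4. Evaluating the double integral:

In polar coordinates (x = r cos θ, y = r sin θ, dA = r dr dθ) the integrand becomes 23, so

    ∬_D (23) dA = ∫_0^{2π} ∫_0^{2} (23) · r dr dθ.

Inner (r from 0 to 2): 46.
Outer (θ from 0 to 2π): 92π.

Therefore ∮_C P dx + Q dy = 92π.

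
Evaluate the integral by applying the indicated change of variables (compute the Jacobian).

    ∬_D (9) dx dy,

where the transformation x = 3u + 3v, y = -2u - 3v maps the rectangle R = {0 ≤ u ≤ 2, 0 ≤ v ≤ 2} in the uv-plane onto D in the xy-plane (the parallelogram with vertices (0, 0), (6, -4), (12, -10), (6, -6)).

Compute the Jacobian determinant of (x, y) with respect to (u, v):

    ∂(x,y)/∂(u,v) = | 3  3 | = (3)(-3) - (3)(-2) = -3.
                   | -2  -3 |

Its absolute value is |J| = 3 (the area scaling factor).

Substituting x = 3u + 3v, y = -2u - 3v into the integrand,

    9 → 9,

so the integral becomes

    ∬_R (9) · |J| du dv = ∫_0^2 ∫_0^2 (27) dv du.

Inner (v): 54.
Outer (u): 108.

Therefore ∬_D (9) dx dy = 108.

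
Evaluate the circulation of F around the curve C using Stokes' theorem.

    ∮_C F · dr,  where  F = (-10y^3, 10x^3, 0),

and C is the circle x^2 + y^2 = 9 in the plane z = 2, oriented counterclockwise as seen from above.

Let S be the flat disk x^2 + y^2 ≤ 9 in the plane z = 2, with upward unit normal n̂ = ẑ. By Stokes' theorem,

    ∮_C F · dr = ∬_S (∇ × F) · n̂ dS = ∬_D (curl F)_z dA,

where D is the disk x^2 + y^2 ≤ 9.

Compute the curl of F = (-10y^3, 10x^3, 0):
    (∇ × F)_x = ∂F_z/∂y - ∂F_y/∂z = 0,
    (∇ × F)_y = ∂F_x/∂z - ∂F_z/∂x = 0,
    (∇ × F)_z = ∂F_y/∂x - ∂F_x/∂y = 30x^2 + 30y^2.

On z = 2, (curl F)_z = 30x^2 + 30y^2.

Convert to polar (x = r cos θ, y = r sin θ, dA = r dr dθ); the integrand becomes 30r^2, so

    ∬_D (curl F)_z dA = ∫_0^{2π} ∫_0^{3} (30r^2) · r dr dθ.

Inner (r from 0 to 3): 1215/2.
Outer (θ from 0 to 2π): 1215π.

Therefore ∮_C F · dr = 1215π.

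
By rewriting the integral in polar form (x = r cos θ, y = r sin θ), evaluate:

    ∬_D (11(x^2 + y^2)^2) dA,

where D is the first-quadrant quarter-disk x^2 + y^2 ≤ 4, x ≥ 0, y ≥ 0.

The region D is 0 ≤ r ≤ 2, 0 ≤ θ ≤ π/2 in polar coordinates, where x = r cos(θ), y = r sin(θ), and dA = r dr dθ.

Under the substitution, the integrand becomes 11r^4, so

    ∬_D (11(x^2 + y^2)^2) dA = ∫_{0}^{π/2} ∫_{0}^{2} (11r^4) · r dr dθ.

Inner integral (in r): ∫_{0}^{2} (11r^4) · r dr = 352/3.

Outer integral (in θ): ∫_{0}^{π/2} (352/3) dθ = 176π/3.

Therefore ∬_D (11(x^2 + y^2)^2) dA = 176π/3.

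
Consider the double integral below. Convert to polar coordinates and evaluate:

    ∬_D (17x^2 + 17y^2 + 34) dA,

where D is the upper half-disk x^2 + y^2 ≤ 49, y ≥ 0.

The region D is 0 ≤ r ≤ 7, 0 ≤ θ ≤ π in polar coordinates, where x = r cos(θ), y = r sin(θ), and dA = r dr dθ.

Under the substitution, the integrand becomes 17r^2 + 34, so

    ∬_D (17x^2 + 17y^2 + 34) dA = ∫_{0}^{π} ∫_{0}^{7} (17r^2 + 34) · r dr dθ.

Inner integral (in r): ∫_{0}^{7} (17r^2 + 34) · r dr = 44149/4.

Outer integral (in θ): ∫_{0}^{π} (44149/4) dθ = 44149π/4.

Therefore ∬_D (17x^2 + 17y^2 + 34) dA = 44149π/4.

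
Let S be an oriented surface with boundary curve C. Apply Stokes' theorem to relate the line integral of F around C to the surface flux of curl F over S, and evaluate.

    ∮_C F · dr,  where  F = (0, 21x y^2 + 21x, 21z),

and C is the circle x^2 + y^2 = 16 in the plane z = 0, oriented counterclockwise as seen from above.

Let S be the flat disk x^2 + y^2 ≤ 16 in the plane z = 0, with upward unit normal n̂ = ẑ. By Stokes' theorem,

    ∮_C F · dr = ∬_S (∇ × F) · n̂ dS = ∬_D (curl F)_z dA,

where D is the disk x^2 + y^2 ≤ 16.

Compute the curl of F = (0, 21x y^2 + 21x, 21z):
    (∇ × F)_x = ∂F_z/∂y - ∂F_y/∂z = 0,
    (∇ × F)_y = ∂F_x/∂z - ∂F_z/∂x = 0,
    (∇ × F)_z = ∂F_y/∂x - ∂F_x/∂y = 21y^2 + 21.

On z = 0, (curl F)_z = 21y^2 + 21.

Convert to polar (x = r cos θ, y = r sin θ, dA = r dr dθ); the integrand becomes 21r^2sin(θ)^2 + 21, so

    ∬_D (curl F)_z dA = ∫_0^{2π} ∫_0^{4} (21r^2sin(θ)^2 + 21) · r dr dθ.

Inner (r from 0 to 4): 1344sin(θ)^2 + 168.
Outer (θ from 0 to 2π): 1680π.

Therefore ∮_C F · dr = 1680π.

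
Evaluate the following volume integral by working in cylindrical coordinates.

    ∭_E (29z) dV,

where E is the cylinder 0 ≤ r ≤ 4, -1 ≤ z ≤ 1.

In cylindrical coordinates, x = r cos(θ), y = r sin(θ), z = z, and dV = r dr dθ dz.

The integrand becomes 29z, so

    ∭_E (29z) dV = ∫_{0}^{2π} ∫_{0}^{4} ∫_{-1}^{1} (29z) · r dz dr dθ.

Inner (z): 0.
Middle (r from 0 to 4): 0.
Outer (θ): 0.

Therefore the triple integral equals 0.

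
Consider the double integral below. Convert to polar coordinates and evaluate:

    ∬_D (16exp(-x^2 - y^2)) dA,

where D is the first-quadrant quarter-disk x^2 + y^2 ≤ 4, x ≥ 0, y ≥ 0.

The region D is 0 ≤ r ≤ 2, 0 ≤ θ ≤ π/2 in polar coordinates, where x = r cos(θ), y = r sin(θ), and dA = r dr dθ.

Under the substitution, the integrand becomes 16exp(-r^2), so

    ∬_D (16exp(-x^2 - y^2)) dA = ∫_{0}^{π/2} ∫_{0}^{2} (16exp(-r^2)) · r dr dθ.

Inner integral (in r): ∫_{0}^{2} (16exp(-r^2)) · r dr = 8 - 8exp(-4).

Outer integral (in θ): ∫_{0}^{π/2} (8 - 8exp(-4)) dθ = -4π exp(-4) + 4π.

Therefore ∬_D (16exp(-x^2 - y^2)) dA = -4π exp(-4) + 4π.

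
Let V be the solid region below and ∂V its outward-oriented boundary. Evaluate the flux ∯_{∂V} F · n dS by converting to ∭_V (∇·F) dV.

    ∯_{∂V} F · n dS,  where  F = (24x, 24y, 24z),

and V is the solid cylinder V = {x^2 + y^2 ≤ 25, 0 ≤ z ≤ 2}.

By the divergence theorem,

    ∯_{∂V} F · n dS = ∭_V (∇ · F) dV.

Compute the divergence:
    ∇ · F = ∂F_x/∂x + ∂F_y/∂y + ∂F_z/∂z = 24 + 24 + 24 = 72.

In cylindrical coordinates, x = r cos(θ), y = r sin(θ), z = z, dV = r dr dθ dz, with 0 ≤ r ≤ 5, 0 ≤ θ ≤ 2π, 0 ≤ z ≤ 2.

The integrand, after substitution and multiplying by the volume element, becomes (72) · r, so

    ∭_V (∇·F) dV = ∫_0^{2π} ∫_0^{5} ∫_0^{2} (72) · r dz dr dθ.

Inner (z from 0 to 2): 144r.
Middle (r from 0 to 5): 1800.
Outer (θ from 0 to 2π): 3600π.

Therefore ∯_{∂V} F · n dS = 3600π.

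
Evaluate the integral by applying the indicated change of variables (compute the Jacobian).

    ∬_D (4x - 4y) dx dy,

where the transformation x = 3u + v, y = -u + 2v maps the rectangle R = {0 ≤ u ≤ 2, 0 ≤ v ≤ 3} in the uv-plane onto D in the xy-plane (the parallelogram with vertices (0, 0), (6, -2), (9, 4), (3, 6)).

Compute the Jacobian determinant of (x, y) with respect to (u, v):

    ∂(x,y)/∂(u,v) = | 3  1 | = (3)(2) - (1)(-1) = 7.
                   | -1  2 |

Its absolute value is |J| = 7 (the area scaling factor).

Substituting x = 3u + v, y = -u + 2v into the integrand,

    4x - 4y → 16u - 4v,

so the integral becomes

    ∬_R (16u - 4v) · |J| du dv = ∫_0^2 ∫_0^3 (112u - 28v) dv du.

Inner (v): 336u - 126.
Outer (u): 420.

Therefore ∬_D (4x - 4y) dx dy = 420.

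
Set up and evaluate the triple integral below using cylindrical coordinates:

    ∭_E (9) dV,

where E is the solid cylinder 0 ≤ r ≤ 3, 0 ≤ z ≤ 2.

In cylindrical coordinates, x = r cos(θ), y = r sin(θ), z = z, and dV = r dr dθ dz.

The integrand becomes 9, so

    ∭_E (9) dV = ∫_{0}^{2π} ∫_{0}^{3} ∫_{0}^{2} (9) · r dz dr dθ.

Inner (z): 18r.
Middle (r from 0 to 3): 81.
Outer (θ): 162π.

Therefore the triple integral equals 162π.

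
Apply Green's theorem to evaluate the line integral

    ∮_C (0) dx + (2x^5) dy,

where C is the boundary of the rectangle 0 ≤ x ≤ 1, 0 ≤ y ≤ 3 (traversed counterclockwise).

Green's theorem converts the closed line integral into a double integral over the enclosed region D:

    ∮_C P dx + Q dy = ∬_D (∂Q/∂x - ∂P/∂y) dA.

Here P = 0, Q = 2x^5, so

    ∂Q/∂x = 10x^4,    ∂P/∂y = 0,
    ∂Q/∂x - ∂P/∂y = 10x^4.

D is the region 0 ≤ x ≤ 1, 0 ≤ y ≤ 3. Evaluating the double integral:

    ∬_D (10x^4) dA = ∫_0^{1} ∫_0^{3} (10x^4) dy dx.

Inner (y from 0 to 3): 30x^4.
Outer (x from 0 to 1): 6.

Therefore ∮_C P dx + Q dy = 6.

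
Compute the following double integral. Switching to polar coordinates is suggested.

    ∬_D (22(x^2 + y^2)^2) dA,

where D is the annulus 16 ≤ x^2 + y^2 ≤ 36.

The region D is 4 ≤ r ≤ 6, 0 ≤ θ ≤ 2π in polar coordinates, where x = r cos(θ), y = r sin(θ), and dA = r dr dθ.

Under the substitution, the integrand becomes 22r^4, so

    ∬_D (22(x^2 + y^2)^2) dA = ∫_{0}^{2π} ∫_{4}^{6} (22r^4) · r dr dθ.

Inner integral (in r): ∫_{4}^{6} (22r^4) · r dr = 468160/3.

Outer integral (in θ): ∫_{0}^{2π} (468160/3) dθ = 936320π/3.

Therefore ∬_D (22(x^2 + y^2)^2) dA = 936320π/3.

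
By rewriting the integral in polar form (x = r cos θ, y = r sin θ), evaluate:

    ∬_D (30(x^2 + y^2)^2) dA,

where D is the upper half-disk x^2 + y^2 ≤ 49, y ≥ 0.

The region D is 0 ≤ r ≤ 7, 0 ≤ θ ≤ π in polar coordinates, where x = r cos(θ), y = r sin(θ), and dA = r dr dθ.

Under the substitution, the integrand becomes 30r^4, so

    ∬_D (30(x^2 + y^2)^2) dA = ∫_{0}^{π} ∫_{0}^{7} (30r^4) · r dr dθ.

Inner integral (in r): ∫_{0}^{7} (30r^4) · r dr = 588245.

Outer integral (in θ): ∫_{0}^{π} (588245) dθ = 588245π.

Therefore ∬_D (30(x^2 + y^2)^2) dA = 588245π.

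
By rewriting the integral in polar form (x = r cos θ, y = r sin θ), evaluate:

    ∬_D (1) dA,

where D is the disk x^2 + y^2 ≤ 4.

The region D is 0 ≤ r ≤ 2, 0 ≤ θ ≤ 2π in polar coordinates, where x = r cos(θ), y = r sin(θ), and dA = r dr dθ.

Under the substitution, the integrand becomes 1, so

    ∬_D (1) dA = ∫_{0}^{2π} ∫_{0}^{2} (1) · r dr dθ.

Inner integral (in r): ∫_{0}^{2} (1) · r dr = 2.

Outer integral (in θ): ∫_{0}^{2π} (2) dθ = 4π.

Therefore ∬_D (1) dA = 4π.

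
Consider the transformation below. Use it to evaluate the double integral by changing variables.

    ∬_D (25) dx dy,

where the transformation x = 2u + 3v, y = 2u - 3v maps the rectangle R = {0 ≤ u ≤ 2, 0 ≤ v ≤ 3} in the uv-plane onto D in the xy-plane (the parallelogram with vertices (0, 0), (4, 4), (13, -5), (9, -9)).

Compute the Jacobian determinant of (x, y) with respect to (u, v):

    ∂(x,y)/∂(u,v) = | 2  3 | = (2)(-3) - (3)(2) = -12.
                   | 2  -3 |

Its absolute value is |J| = 12 (the area scaling factor).

Substituting x = 2u + 3v, y = 2u - 3v into the integrand,

    25 → 25,

so the integral becomes

    ∬_R (25) · |J| du dv = ∫_0^2 ∫_0^3 (300) dv du.

Inner (v): 900.
Outer (u): 1800.

Therefore ∬_D (25) dx dy = 1800.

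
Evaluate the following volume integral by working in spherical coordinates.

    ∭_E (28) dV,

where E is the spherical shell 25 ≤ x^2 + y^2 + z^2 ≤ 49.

In spherical coordinates, x = ρ sin(φ) cos(θ), y = ρ sin(φ) sin(θ), z = ρ cos(φ), and dV = ρ^2 sin(φ) dρ dφ dθ.

The integrand becomes 28, so

    ∭_E (28) dV = ∫_{0}^{2π} ∫_{0}^{π} ∫_{5}^{7} (28) · ρ^2 sin(φ) dρ dφ dθ.

Inner (ρ): 6104sin(φ)/3.
Middle (φ): 12208/3.
Outer (θ): 24416π/3.

Therefore the triple integral equals 24416π/3.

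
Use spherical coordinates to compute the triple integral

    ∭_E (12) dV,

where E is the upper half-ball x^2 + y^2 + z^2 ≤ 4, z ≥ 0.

In spherical coordinates, x = ρ sin(φ) cos(θ), y = ρ sin(φ) sin(θ), z = ρ cos(φ), and dV = ρ^2 sin(φ) dρ dφ dθ.

The integrand becomes 12, so

    ∭_E (12) dV = ∫_{0}^{2π} ∫_{0}^{π/2} ∫_{0}^{2} (12) · ρ^2 sin(φ) dρ dφ dθ.

Inner (ρ): 32sin(φ).
Middle (φ): 32.
Outer (θ): 64π.

Therefore the triple integral equals 64π.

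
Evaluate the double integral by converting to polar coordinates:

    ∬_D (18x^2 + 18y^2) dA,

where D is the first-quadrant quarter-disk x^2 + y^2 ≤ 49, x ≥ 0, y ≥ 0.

The region D is 0 ≤ r ≤ 7, 0 ≤ θ ≤ π/2 in polar coordinates, where x = r cos(θ), y = r sin(θ), and dA = r dr dθ.

Under the substitution, the integrand becomes 18r^2, so

    ∬_D (18x^2 + 18y^2) dA = ∫_{0}^{π/2} ∫_{0}^{7} (18r^2) · r dr dθ.

Inner integral (in r): ∫_{0}^{7} (18r^2) · r dr = 21609/2.

Outer integral (in θ): ∫_{0}^{π/2} (21609/2) dθ = 21609π/4.

Therefore ∬_D (18x^2 + 18y^2) dA = 21609π/4.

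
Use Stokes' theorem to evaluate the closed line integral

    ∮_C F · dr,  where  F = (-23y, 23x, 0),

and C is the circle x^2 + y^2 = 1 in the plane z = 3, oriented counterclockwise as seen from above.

Let S be the flat disk x^2 + y^2 ≤ 1 in the plane z = 3, with upward unit normal n̂ = ẑ. By Stokes' theorem,

    ∮_C F · dr = ∬_S (∇ × F) · n̂ dS = ∬_D (curl F)_z dA,

where D is the disk x^2 + y^2 ≤ 1.

Compute the curl of F = (-23y, 23x, 0):
    (∇ × F)_x = ∂F_z/∂y - ∂F_y/∂z = 0,
    (∇ × F)_y = ∂F_x/∂z - ∂F_z/∂x = 0,
    (∇ × F)_z = ∂F_y/∂x - ∂F_x/∂y = 46.

On z = 3, (curl F)_z = 46.

Convert to polar (x = r cos θ, y = r sin θ, dA = r dr dθ); the integrand becomes 46, so

    ∬_D (curl F)_z dA = ∫_0^{2π} ∫_0^{1} (46) · r dr dθ.

Inner (r from 0 to 1): 23.
Outer (θ from 0 to 2π): 46π.

Therefore ∮_C F · dr = 46π.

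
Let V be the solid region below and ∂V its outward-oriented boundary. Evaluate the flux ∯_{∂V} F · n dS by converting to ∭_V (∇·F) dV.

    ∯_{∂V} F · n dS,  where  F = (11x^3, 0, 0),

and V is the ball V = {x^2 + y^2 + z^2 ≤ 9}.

By the divergence theorem,

    ∯_{∂V} F · n dS = ∭_V (∇ · F) dV.

Compute the divergence:
    ∇ · F = ∂F_x/∂x + ∂F_y/∂y + ∂F_z/∂z = 33x^2 + 0 + 0 = 33x^2.

In spherical coordinates, x = ρ sin(φ) cos(θ), y = ρ sin(φ) sin(θ), z = ρ cos(φ), dV = ρ^2 sin(φ) dρ dφ dθ, with 0 ≤ ρ ≤ 3, 0 ≤ φ ≤ π, 0 ≤ θ ≤ 2π.

The integrand, after substitution and multiplying by the volume element, becomes (33ρ^2sin(φ)^2cos(θ)^2) · ρ^2 sin(φ), so

    ∭_V (∇·F) dV = ∫_0^{2π} ∫_0^{π} ∫_0^{3} (33ρ^2sin(φ)^2cos(θ)^2) · ρ^2 sin(φ) dρ dφ dθ.

Inner (ρ from 0 to 3): 8019sin(φ)^3cos(θ)^2/5.
Middle (φ from 0 to π): 10692cos(θ)^2/5.
Outer (θ from 0 to 2π): 10692π/5.

Therefore ∯_{∂V} F · n dS = 10692π/5.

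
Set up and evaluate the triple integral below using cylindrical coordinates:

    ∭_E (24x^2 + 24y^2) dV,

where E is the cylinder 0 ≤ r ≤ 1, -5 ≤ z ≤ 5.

In cylindrical coordinates, x = r cos(θ), y = r sin(θ), z = z, and dV = r dr dθ dz.

The integrand becomes 24r^2, so

    ∭_E (24x^2 + 24y^2) dV = ∫_{0}^{2π} ∫_{0}^{1} ∫_{-5}^{5} (24r^2) · r dz dr dθ.

Inner (z): 240r^3.
Middle (r from 0 to 1): 60.
Outer (θ): 120π.

Therefore the triple integral equals 120π.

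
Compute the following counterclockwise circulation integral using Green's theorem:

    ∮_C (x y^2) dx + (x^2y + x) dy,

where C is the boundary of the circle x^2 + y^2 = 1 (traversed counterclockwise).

Green's theorem converts the closed line integral into a double integral over the enclosed region D:

    ∮_C P dx + Q dy = ∬_D (∂Q/∂x - ∂P/∂y) dA.

Here P = x y^2, Q = x^2y + x, so

    ∂Q/∂x = 2x y + 1,    ∂P/∂y = 2x y,
    ∂Q/∂x - ∂P/∂y = 1.

D is the region x^2 + y^2 ≤ 1. Evaluating the double integral:

In polar coordinates (x = r cos θ, y = r sin θ, dA = r dr dθ) the integrand becomes 1, so

    ∬_D (1) dA = ∫_0^{2π} ∫_0^{1} (1) · r dr dθ.

Inner (r from 0 to 1): 1/2.
Outer (θ from 0 to 2π): π.

Therefore ∮_C P dx + Q dy = π.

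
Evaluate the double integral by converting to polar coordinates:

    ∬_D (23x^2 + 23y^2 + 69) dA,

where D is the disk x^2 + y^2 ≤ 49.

The region D is 0 ≤ r ≤ 7, 0 ≤ θ ≤ 2π in polar coordinates, where x = r cos(θ), y = r sin(θ), and dA = r dr dθ.

Under the substitution, the integrand becomes 23r^2 + 69, so

    ∬_D (23x^2 + 23y^2 + 69) dA = ∫_{0}^{2π} ∫_{0}^{7} (23r^2 + 69) · r dr dθ.

Inner integral (in r): ∫_{0}^{7} (23r^2 + 69) · r dr = 61985/4.

Outer integral (in θ): ∫_{0}^{2π} (61985/4) dθ = 61985π/2.

Therefore ∬_D (23x^2 + 23y^2 + 69) dA = 61985π/2.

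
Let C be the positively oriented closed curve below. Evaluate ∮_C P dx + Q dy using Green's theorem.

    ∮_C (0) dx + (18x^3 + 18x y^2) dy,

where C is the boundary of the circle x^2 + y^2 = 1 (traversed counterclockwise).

Green's theorem converts the closed line integral into a double integral over the enclosed region D:

    ∮_C P dx + Q dy = ∬_D (∂Q/∂x - ∂P/∂y) dA.

Here P = 0, Q = 18x^3 + 18x y^2, so

    ∂Q/∂x = 54x^2 + 18y^2,    ∂P/∂y = 0,
    ∂Q/∂x - ∂P/∂y = 54x^2 + 18y^2.

D is the region x^2 + y^2 ≤ 1. Evaluating the double integral:

In polar coordinates (x = r cos θ, y = r sin θ, dA = r dr dθ) the integrand becomes 18r^2(cos(2θ) + 2), so

    ∬_D (54x^2 + 18y^2) dA = ∫_0^{2π} ∫_0^{1} (18r^2(cos(2θ) + 2)) · r dr dθ.

Inner (r from 0 to 1): 27/2 - 9sin(θ)^2.
Outer (θ from 0 to 2π): 18π.

Therefore ∮_C P dx + Q dy = 18π.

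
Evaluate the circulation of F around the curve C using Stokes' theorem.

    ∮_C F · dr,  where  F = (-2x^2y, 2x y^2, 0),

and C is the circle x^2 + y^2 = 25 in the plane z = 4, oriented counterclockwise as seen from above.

Let S be the flat disk x^2 + y^2 ≤ 25 in the plane z = 4, with upward unit normal n̂ = ẑ. By Stokes' theorem,

    ∮_C F · dr = ∬_S (∇ × F) · n̂ dS = ∬_D (curl F)_z dA,

where D is the disk x^2 + y^2 ≤ 25.

Compute the curl of F = (-2x^2y, 2x y^2, 0):
    (∇ × F)_x = ∂F_z/∂y - ∂F_y/∂z = 0,
    (∇ × F)_y = ∂F_x/∂z - ∂F_z/∂x = 0,
    (∇ × F)_z = ∂F_y/∂x - ∂F_x/∂y = 2x^2 + 2y^2.

On z = 4, (curl F)_z = 2x^2 + 2y^2.

Convert to polar (x = r cos θ, y = r sin θ, dA = r dr dθ); the integrand becomes 2r^2, so

    ∬_D (curl F)_z dA = ∫_0^{2π} ∫_0^{5} (2r^2) · r dr dθ.

Inner (r from 0 to 5): 625/2.
Outer (θ from 0 to 2π): 625π.

Therefore ∮_C F · dr = 625π.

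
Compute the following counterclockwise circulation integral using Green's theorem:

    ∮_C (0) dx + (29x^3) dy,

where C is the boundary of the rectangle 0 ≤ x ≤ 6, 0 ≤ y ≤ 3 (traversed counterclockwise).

Green's theorem converts the closed line integral into a double integral over the enclosed region D:

    ∮_C P dx + Q dy = ∬_D (∂Q/∂x - ∂P/∂y) dA.

Here P = 0, Q = 29x^3, so

    ∂Q/∂x = 87x^2,    ∂P/∂y = 0,
    ∂Q/∂x - ∂P/∂y = 87x^2.

D is the region 0 ≤ x ≤ 6, 0 ≤ y ≤ 3. Evaluating the double integral:

    ∬_D (87x^2) dA = ∫_0^{6} ∫_0^{3} (87x^2) dy dx.

Inner (y from 0 to 3): 261x^2.
Outer (x from 0 to 6): 18792.

Therefore ∮_C P dx + Q dy = 18792.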